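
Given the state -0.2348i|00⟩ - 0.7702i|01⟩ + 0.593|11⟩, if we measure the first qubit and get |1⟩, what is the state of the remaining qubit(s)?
|1⟩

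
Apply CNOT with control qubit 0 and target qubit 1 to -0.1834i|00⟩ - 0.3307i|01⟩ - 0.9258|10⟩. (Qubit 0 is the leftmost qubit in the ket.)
-0.1834i|00⟩ - 0.3307i|01⟩ - 0.9258|11⟩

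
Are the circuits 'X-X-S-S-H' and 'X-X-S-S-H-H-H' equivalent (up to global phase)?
Yes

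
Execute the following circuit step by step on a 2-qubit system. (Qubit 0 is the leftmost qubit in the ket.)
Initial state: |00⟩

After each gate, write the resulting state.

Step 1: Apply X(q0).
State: |10⟩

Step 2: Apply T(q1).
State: |10⟩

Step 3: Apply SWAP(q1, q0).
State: |01⟩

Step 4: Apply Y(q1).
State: -i|00⟩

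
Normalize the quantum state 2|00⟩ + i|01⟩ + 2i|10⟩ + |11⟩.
0.6325|00⟩ + 0.3162i|01⟩ + 0.6325i|10⟩ + 0.3162|11⟩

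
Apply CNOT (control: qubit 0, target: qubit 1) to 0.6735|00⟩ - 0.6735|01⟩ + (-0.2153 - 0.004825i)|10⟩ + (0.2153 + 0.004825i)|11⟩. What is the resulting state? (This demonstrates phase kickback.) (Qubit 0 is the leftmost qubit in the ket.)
0.6735|00⟩ - 0.6735|01⟩ + (0.2153 + 0.004825i)|10⟩ + (-0.2153 - 0.004825i)|11⟩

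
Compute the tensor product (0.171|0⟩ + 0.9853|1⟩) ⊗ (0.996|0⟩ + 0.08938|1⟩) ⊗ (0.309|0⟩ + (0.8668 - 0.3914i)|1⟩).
0.05263|000⟩ + (0.1476 - 0.06666i)|001⟩ + 0.004723|010⟩ + (0.01325 - 0.005982i)|011⟩ + 0.3032|100⟩ + (0.8506 - 0.3841i)|101⟩ + 0.02721|110⟩ + (0.07634 - 0.03447i)|111⟩

amp(|b₁b₂…⟩) = product of the factor amplitudes for bits b₁, b₂, …; only kets whose every factor amplitude is nonzero survive.
|000⟩: (0.171)(0.996)(0.309) = 0.05263
|001⟩: (0.171)(0.996)(0.8668 - 0.3914i) = (0.1476 - 0.06666i)
|010⟩: (0.171)(0.08938)(0.309) = 0.004723
|011⟩: (0.171)(0.08938)(0.8668 - 0.3914i) = (0.01325 - 0.005982i)
|100⟩: (0.9853)(0.996)(0.309) = 0.3032
|101⟩: (0.9853)(0.996)(0.8668 - 0.3914i) = (0.8506 - 0.3841i)
|110⟩: (0.9853)(0.08938)(0.309) = 0.02721
|111⟩: (0.9853)(0.08938)(0.8668 - 0.3914i) = (0.07634 - 0.03447i)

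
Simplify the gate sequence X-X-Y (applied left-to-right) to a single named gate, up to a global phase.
Y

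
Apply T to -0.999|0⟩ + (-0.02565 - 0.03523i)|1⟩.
-0.999|0⟩ + (0.006774 - 0.04305i)|1⟩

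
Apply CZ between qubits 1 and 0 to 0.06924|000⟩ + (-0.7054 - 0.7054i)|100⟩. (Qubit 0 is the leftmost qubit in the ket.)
0.06924|000⟩ + (-0.7054 - 0.7054i)|100⟩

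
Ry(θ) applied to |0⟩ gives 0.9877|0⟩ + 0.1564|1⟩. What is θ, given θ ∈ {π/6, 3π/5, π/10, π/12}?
π/10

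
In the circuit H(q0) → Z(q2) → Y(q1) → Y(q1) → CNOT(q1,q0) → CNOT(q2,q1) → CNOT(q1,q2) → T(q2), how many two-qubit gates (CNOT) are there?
3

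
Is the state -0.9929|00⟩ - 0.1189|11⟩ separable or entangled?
Entangled

Writing the state as a|00⟩ + b|01⟩ + c|10⟩ + d|11⟩, it is a product state iff ad − bc = 0.
Here (a, b, c, d) = (-0.9929, 0, 0, -0.1189): ad − bc = (-0.9929)(-0.1189) − (0)(0) = 0.1181 ≠ 0, so the state is entangled.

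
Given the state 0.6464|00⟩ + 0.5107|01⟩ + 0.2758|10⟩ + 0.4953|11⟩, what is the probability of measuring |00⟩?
0.4178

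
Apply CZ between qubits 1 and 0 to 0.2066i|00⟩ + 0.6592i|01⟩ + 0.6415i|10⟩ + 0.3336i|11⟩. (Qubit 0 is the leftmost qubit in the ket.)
0.2066i|00⟩ + 0.6592i|01⟩ + 0.6415i|10⟩ - 0.3336i|11⟩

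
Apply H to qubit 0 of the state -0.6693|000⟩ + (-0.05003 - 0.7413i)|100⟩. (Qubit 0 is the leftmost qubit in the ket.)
(-0.5086 - 0.5242i)|000⟩ + (-0.4379 + 0.5242i)|100⟩

H on qubit 0 mixes each pair of kets that differ only in qubit 0: amplitudes (a, b) of (|…0…⟩, |…1…⟩) become ((a + b)/√2, (a − b)/√2). Kets absent from the input have amplitude 0.
(|000⟩, |100⟩): (a, b) = (-0.6693, (-0.05003 - 0.7413i)) → ((-0.5086 - 0.5242i), (-0.4379 + 0.5242i))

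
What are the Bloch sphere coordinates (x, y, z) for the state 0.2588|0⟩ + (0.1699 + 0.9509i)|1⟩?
(0.08794, 0.4922, -0.8661)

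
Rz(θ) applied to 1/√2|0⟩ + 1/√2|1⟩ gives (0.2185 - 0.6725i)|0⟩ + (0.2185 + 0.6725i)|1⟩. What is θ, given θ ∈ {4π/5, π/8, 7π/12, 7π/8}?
4π/5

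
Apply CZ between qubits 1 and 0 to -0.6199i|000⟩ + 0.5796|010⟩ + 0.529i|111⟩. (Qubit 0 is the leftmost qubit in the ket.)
-0.6199i|000⟩ + 0.5796|010⟩ - 0.529i|111⟩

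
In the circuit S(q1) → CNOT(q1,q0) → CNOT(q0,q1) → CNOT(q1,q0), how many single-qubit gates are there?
1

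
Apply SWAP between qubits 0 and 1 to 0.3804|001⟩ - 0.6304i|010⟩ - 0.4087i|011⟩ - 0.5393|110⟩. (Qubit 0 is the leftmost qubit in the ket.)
0.3804|001⟩ - 0.6304i|100⟩ - 0.4087i|101⟩ - 0.5393|110⟩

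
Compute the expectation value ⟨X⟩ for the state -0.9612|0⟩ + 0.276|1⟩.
-0.5306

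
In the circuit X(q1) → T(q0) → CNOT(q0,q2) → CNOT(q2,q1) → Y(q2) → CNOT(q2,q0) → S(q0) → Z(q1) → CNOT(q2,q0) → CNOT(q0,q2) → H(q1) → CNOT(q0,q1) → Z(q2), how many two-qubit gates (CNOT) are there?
6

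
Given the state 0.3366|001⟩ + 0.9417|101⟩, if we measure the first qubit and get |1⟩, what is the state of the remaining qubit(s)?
|01⟩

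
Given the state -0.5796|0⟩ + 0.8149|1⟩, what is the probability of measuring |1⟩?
0.6641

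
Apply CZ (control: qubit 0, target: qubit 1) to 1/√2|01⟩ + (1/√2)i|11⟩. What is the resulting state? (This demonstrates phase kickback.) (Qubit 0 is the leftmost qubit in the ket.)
1/√2|01⟩ - (1/√2)i|11⟩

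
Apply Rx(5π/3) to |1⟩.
-(1/2)i|0⟩ - 0.866|1⟩

Rx(5π/3) = [[cos(θ/2), −i·sin(θ/2)], [−i·sin(θ/2), cos(θ/2)]]; θ = 5π/3, cos(θ/2) ≈ -0.866025, sin(θ/2) ≈ 0.5.
With a = amp(|0⟩) = 0 and b = amp(|1⟩) = 1:
new amp(|0⟩) = (-0.866025)·a + (-0.5i)·b = -(1/2)i
new amp(|1⟩) = (-0.5i)·a + (-0.866025)·b = -0.866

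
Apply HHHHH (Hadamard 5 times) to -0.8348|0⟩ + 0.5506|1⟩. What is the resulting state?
-0.201|0⟩ - 0.9796|1⟩

H² = I, so H^5 = H: a single Hadamard. With (a, b) = (-0.8348, 0.5506), H gives ((a + b)/√2, (a − b)/√2) = (-0.201, -0.9796).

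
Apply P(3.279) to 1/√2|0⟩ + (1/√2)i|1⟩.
1/√2|0⟩ + (0.09686 - 0.7004i)|1⟩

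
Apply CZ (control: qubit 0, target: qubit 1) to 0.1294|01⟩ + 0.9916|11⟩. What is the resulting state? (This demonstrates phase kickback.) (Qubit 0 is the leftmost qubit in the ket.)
0.1294|01⟩ - 0.9916|11⟩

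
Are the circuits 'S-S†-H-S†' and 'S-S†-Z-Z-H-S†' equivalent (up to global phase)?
Yes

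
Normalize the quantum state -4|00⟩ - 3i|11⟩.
-0.8|00⟩ - 0.6i|11⟩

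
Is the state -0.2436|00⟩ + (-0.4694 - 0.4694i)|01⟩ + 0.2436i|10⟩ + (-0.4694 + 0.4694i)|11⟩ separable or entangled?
Separable

Writing the state as a|00⟩ + b|01⟩ + c|10⟩ + d|11⟩, it is a product state iff ad − bc = 0.
Here (a, b, c, d) = (-0.2436, (-0.4694 - 0.4694i), 0.2436i, (-0.4694 + 0.4694i)): ad − bc = (-0.2436)(-0.4694 + 0.4694i) − (-0.4694 - 0.4694i)(0.2436i) = 0, so the state is separable.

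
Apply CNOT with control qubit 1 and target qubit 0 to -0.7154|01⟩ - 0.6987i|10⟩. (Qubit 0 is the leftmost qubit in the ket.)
-0.6987i|10⟩ - 0.7154|11⟩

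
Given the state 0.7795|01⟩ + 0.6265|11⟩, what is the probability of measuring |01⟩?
0.6076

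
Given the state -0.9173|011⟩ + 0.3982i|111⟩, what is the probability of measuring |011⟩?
0.8414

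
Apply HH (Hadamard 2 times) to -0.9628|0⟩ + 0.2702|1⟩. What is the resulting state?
-0.9628|0⟩ + 0.2702|1⟩

H² = I, so an even number of Hadamards cancels: H^2 = I and the state is unchanged.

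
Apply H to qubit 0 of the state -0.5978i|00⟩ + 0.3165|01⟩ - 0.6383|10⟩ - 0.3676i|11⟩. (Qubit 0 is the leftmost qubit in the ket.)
(-0.4513 - 0.4227i)|00⟩ + (0.2238 - 0.2599i)|01⟩ + (0.4513 - 0.4227i)|10⟩ + (0.2238 + 0.2599i)|11⟩

H on qubit 0 mixes each pair of kets that differ only in qubit 0: amplitudes (a, b) of (|…0…⟩, |…1…⟩) become ((a + b)/√2, (a − b)/√2). Kets absent from the input have amplitude 0.
(|00⟩, |10⟩): (a, b) = (-0.5978i, -0.6383) → ((-0.4513 - 0.4227i), (0.4513 - 0.4227i))
(|01⟩, |11⟩): (a, b) = (0.3165, -0.3676i) → ((0.2238 - 0.2599i), (0.2238 + 0.2599i))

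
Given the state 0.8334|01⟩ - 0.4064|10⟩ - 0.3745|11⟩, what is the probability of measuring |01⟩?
0.6946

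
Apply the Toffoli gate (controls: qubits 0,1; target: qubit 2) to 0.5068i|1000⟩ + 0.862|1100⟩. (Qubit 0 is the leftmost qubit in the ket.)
0.5068i|1000⟩ + 0.862|1110⟩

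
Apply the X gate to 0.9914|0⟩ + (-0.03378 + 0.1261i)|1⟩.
(-0.03378 + 0.1261i)|0⟩ + 0.9914|1⟩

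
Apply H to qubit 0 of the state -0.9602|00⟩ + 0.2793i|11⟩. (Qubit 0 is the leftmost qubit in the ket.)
-0.679|00⟩ + 0.1975i|01⟩ - 0.679|10⟩ - 0.1975i|11⟩

H on qubit 0 mixes each pair of kets that differ only in qubit 0: amplitudes (a, b) of (|…0…⟩, |…1…⟩) become ((a + b)/√2, (a − b)/√2). Kets absent from the input have amplitude 0.
(|00⟩, |10⟩): (a, b) = (-0.9602, 0) → (-0.679, -0.679)
(|01⟩, |11⟩): (a, b) = (0, 0.2793i) → (0.1975i, -0.1975i)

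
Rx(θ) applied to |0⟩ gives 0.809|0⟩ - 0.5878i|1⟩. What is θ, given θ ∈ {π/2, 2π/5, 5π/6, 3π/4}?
2π/5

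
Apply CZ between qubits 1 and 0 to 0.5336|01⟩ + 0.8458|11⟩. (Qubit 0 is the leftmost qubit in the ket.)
0.5336|01⟩ - 0.8458|11⟩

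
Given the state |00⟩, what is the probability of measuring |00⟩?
1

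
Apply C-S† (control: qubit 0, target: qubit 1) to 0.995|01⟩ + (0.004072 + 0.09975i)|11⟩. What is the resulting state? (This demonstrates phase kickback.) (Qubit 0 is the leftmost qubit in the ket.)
0.995|01⟩ + (0.09975 - 0.004072i)|11⟩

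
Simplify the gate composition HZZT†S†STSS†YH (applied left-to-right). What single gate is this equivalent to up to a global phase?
Y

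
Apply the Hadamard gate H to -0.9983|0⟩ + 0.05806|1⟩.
-0.6649|0⟩ - 0.747|1⟩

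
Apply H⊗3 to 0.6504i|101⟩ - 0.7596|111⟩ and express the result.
(-0.2686 + 0.23i)|000⟩ + (0.2686 - 0.23i)|001⟩ + (0.2686 + 0.23i)|010⟩ + (-0.2686 - 0.23i)|011⟩ + (0.2686 - 0.23i)|100⟩ + (-0.2686 + 0.23i)|101⟩ + (-0.2686 - 0.23i)|110⟩ + (0.2686 + 0.23i)|111⟩

H⊗3 gives amp(|y⟩) = (1/2√2) Σ_x (−1)^(x·y) amp(|x⟩), where x·y is the number of positions in which both x and y have a 1.
|000⟩: (0.6504i - 0.7596)/(2√2) = (-0.2686 + 0.23i)
|001⟩: (-0.6504i + 0.7596)/(2√2) = (0.2686 - 0.23i)
|010⟩: (0.6504i + 0.7596)/(2√2) = (0.2686 + 0.23i)
|011⟩: (-0.6504i - 0.7596)/(2√2) = (-0.2686 - 0.23i)
|100⟩: (-0.6504i + 0.7596)/(2√2) = (0.2686 - 0.23i)
|101⟩: (0.6504i - 0.7596)/(2√2) = (-0.2686 + 0.23i)
|110⟩: (-0.6504i - 0.7596)/(2√2) = (-0.2686 - 0.23i)
|111⟩: (0.6504i + 0.7596)/(2√2) = (0.2686 + 0.23i)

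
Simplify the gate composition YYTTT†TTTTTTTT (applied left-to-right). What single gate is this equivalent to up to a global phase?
T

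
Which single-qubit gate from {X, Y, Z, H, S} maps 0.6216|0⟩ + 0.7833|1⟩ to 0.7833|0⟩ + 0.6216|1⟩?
X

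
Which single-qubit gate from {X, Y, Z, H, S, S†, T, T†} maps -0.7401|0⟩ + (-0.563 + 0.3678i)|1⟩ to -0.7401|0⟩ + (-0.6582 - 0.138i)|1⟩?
T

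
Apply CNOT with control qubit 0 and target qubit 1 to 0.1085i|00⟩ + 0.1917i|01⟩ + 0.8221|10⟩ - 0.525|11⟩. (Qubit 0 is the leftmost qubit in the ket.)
0.1085i|00⟩ + 0.1917i|01⟩ - 0.525|10⟩ + 0.8221|11⟩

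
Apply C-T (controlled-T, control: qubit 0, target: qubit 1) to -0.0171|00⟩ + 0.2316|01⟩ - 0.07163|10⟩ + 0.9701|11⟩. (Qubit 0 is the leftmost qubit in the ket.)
-0.0171|00⟩ + 0.2316|01⟩ - 0.07163|10⟩ + (0.686 + 0.686i)|11⟩

C-T leaves the control-|0⟩ kets |00⟩, |01⟩ unchanged and applies T to qubit 1 on the control-|1⟩ pair (|10⟩, |11⟩).
T = [[1, 0], [0, (1/√2 + (1/√2)i)]].
With a = amp(|10⟩) = -0.07163 and b = amp(|11⟩) = 0.9701:
new amp(|10⟩) = (1)·a = -0.07163
new amp(|11⟩) = (1/√2 + (1/√2)i)·b = (0.686 + 0.686i)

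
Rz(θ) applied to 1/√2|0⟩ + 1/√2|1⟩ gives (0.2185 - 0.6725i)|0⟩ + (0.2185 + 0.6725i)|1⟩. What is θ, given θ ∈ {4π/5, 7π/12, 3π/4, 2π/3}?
4π/5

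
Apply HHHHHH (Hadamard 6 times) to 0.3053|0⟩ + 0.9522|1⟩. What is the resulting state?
0.3053|0⟩ + 0.9522|1⟩

H² = I, so an even number of Hadamards cancels: H^6 = I and the state is unchanged.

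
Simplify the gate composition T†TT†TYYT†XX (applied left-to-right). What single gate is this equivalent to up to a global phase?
T†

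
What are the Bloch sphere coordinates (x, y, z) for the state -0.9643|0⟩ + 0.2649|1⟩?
(-0.5109, 0, 0.8597)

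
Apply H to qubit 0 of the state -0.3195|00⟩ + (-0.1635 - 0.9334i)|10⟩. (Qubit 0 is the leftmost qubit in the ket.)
(-0.3415 - 0.66i)|00⟩ + (-0.1103 + 0.66i)|10⟩

H on qubit 0 mixes each pair of kets that differ only in qubit 0: amplitudes (a, b) of (|…0…⟩, |…1…⟩) become ((a + b)/√2, (a − b)/√2). Kets absent from the input have amplitude 0.
(|00⟩, |10⟩): (a, b) = (-0.3195, (-0.1635 - 0.9334i)) → ((-0.3415 - 0.66i), (-0.1103 + 0.66i))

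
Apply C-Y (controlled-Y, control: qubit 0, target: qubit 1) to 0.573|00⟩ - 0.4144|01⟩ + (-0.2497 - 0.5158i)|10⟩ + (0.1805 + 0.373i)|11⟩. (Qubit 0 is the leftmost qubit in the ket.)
0.573|00⟩ - 0.4144|01⟩ + (0.373 - 0.1805i)|10⟩ + (0.5158 - 0.2497i)|11⟩

C-Y leaves the control-|0⟩ kets |00⟩, |01⟩ unchanged and applies Y to qubit 1 on the control-|1⟩ pair (|10⟩, |11⟩).
Y = [[0, -i], [i, 0]].
With a = amp(|10⟩) = (-0.2497 - 0.5158i) and b = amp(|11⟩) = (0.1805 + 0.373i):
new amp(|10⟩) = (-i)·b = (0.373 - 0.1805i)
new amp(|11⟩) = (i)·a = (0.5158 - 0.2497i)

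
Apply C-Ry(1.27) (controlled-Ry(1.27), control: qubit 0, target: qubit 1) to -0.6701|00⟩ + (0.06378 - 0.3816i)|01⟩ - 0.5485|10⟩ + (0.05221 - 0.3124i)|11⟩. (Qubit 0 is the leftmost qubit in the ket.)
-0.6701|00⟩ + (0.06378 - 0.3816i)|01⟩ + (-0.4726 + 0.1853i)|10⟩ + (-0.2833 - 0.2515i)|11⟩

C-Ry(1.27) leaves the control-|0⟩ kets |00⟩, |01⟩ unchanged and applies Ry(1.27) to qubit 1 on the control-|1⟩ pair (|10⟩, |11⟩).
Ry(1.27) = [[cos(θ/2), −sin(θ/2)], [sin(θ/2), cos(θ/2)]]; θ = 1.27, cos(θ/2) ≈ 0.805072, sin(θ/2) ≈ 0.593178.
With a = amp(|10⟩) = -0.5485 and b = amp(|11⟩) = (0.05221 - 0.3124i):
new amp(|10⟩) = (0.805072)·a + (-0.593178)·b = (-0.4726 + 0.1853i)
new amp(|11⟩) = (0.593178)·a + (0.805072)·b = (-0.2833 - 0.2515i)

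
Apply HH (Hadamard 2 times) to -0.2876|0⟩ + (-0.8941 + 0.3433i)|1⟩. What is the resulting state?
-0.2876|0⟩ + (-0.8941 + 0.3433i)|1⟩

H² = I, so an even number of Hadamards cancels: H^2 = I and the state is unchanged.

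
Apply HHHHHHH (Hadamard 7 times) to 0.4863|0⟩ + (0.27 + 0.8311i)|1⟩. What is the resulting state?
(0.5348 + 0.5877i)|0⟩ + (0.1529 - 0.5877i)|1⟩

H² = I, so H^7 = H: a single Hadamard. With (a, b) = (0.4863, (0.27 + 0.8311i)), H gives ((a + b)/√2, (a − b)/√2) = ((0.5348 + 0.5877i), (0.1529 - 0.5877i)).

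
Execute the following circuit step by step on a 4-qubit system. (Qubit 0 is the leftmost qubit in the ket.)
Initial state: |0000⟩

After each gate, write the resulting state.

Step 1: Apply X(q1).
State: |0100⟩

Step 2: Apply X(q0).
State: |1100⟩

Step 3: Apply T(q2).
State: |1100⟩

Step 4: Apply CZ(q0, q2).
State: |1100⟩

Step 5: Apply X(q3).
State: |1101⟩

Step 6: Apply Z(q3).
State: -|1101⟩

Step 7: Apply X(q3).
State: -|1100⟩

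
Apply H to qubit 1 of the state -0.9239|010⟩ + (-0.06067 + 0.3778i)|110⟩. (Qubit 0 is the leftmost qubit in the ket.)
-0.6533|000⟩ + 0.6533|010⟩ + (-0.0429 + 0.2671i)|100⟩ + (0.0429 - 0.2671i)|110⟩

H on qubit 1 mixes each pair of kets that differ only in qubit 1: amplitudes (a, b) of (|…0…⟩, |…1…⟩) become ((a + b)/√2, (a − b)/√2). Kets absent from the input have amplitude 0.
(|000⟩, |010⟩): (a, b) = (0, -0.9239) → (-0.6533, 0.6533)
(|100⟩, |110⟩): (a, b) = (0, (-0.06067 + 0.3778i)) → ((-0.0429 + 0.2671i), (0.0429 - 0.2671i))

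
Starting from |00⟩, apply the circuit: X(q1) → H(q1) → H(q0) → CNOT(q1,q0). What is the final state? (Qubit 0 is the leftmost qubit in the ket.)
1/2|00⟩ - 1/2|01⟩ + 1/2|10⟩ - 1/2|11⟩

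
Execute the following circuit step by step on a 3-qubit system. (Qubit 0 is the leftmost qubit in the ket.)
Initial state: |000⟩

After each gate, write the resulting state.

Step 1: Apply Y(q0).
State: i|100⟩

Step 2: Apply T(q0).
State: (-1/√2 + (1/√2)i)|100⟩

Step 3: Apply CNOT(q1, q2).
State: (-1/√2 + (1/√2)i)|100⟩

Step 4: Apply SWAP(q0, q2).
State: (-1/√2 + (1/√2)i)|001⟩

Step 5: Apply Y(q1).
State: (-1/√2 - (1/√2)i)|011⟩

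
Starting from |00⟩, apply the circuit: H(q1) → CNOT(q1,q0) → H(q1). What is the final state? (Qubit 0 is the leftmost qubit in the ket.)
1/2|00⟩ + 1/2|01⟩ + 1/2|10⟩ - 1/2|11⟩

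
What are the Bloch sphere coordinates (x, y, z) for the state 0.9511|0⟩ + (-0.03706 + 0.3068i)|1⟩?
(-0.0705, 0.5836, 0.8091)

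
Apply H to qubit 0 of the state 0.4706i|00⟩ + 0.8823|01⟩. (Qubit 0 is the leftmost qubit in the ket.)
0.3328i|00⟩ + 0.6239|01⟩ + 0.3328i|10⟩ + 0.6239|11⟩

H on qubit 0 mixes each pair of kets that differ only in qubit 0: amplitudes (a, b) of (|…0…⟩, |…1…⟩) become ((a + b)/√2, (a − b)/√2). Kets absent from the input have amplitude 0.
(|00⟩, |10⟩): (a, b) = (0.4706i, 0) → (0.3328i, 0.3328i)
(|01⟩, |11⟩): (a, b) = (0.8823, 0) → (0.6239, 0.6239)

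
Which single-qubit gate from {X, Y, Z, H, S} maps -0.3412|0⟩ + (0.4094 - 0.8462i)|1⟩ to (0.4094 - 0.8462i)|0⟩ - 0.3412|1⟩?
X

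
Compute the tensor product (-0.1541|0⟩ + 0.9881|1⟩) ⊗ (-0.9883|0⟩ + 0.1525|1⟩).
0.1523|00⟩ - 0.0235|01⟩ - 0.9765|10⟩ + 0.1507|11⟩

amp(|b₁b₂…⟩) = product of the factor amplitudes for bits b₁, b₂, …; only kets whose every factor amplitude is nonzero survive.
|00⟩: (-0.1541)(-0.9883) = 0.1523
|01⟩: (-0.1541)(0.1525) = -0.0235
|10⟩: (0.9881)(-0.9883) = -0.9765
|11⟩: (0.9881)(0.1525) = 0.1507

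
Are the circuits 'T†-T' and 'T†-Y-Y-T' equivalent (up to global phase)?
Yes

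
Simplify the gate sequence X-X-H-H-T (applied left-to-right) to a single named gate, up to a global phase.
T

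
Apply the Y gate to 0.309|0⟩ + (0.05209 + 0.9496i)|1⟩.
(0.9496 - 0.05209i)|0⟩ + 0.309i|1⟩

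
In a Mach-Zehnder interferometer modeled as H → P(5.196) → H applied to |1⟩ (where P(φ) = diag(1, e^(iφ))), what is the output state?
(0.2675 + 0.4427i)|0⟩ + (0.7325 - 0.4427i)|1⟩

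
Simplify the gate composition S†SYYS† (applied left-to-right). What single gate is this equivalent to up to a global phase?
S†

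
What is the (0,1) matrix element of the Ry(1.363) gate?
-0.63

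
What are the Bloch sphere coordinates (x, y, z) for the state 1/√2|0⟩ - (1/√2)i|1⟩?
(0, -1, 0)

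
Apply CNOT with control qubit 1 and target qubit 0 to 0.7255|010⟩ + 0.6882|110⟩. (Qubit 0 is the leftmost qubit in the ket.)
0.6882|010⟩ + 0.7255|110⟩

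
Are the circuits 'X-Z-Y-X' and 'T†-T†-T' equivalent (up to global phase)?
No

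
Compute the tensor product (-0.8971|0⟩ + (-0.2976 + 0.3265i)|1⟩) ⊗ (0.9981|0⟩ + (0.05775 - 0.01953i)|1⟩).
-0.8954|00⟩ + (-0.05181 + 0.01752i)|01⟩ + (-0.297 + 0.3259i)|10⟩ + (-0.01081 + 0.02467i)|11⟩

amp(|b₁b₂…⟩) = product of the factor amplitudes for bits b₁, b₂, …; only kets whose every factor amplitude is nonzero survive.
|00⟩: (-0.8971)(0.9981) = -0.8954
|01⟩: (-0.8971)(0.05775 - 0.01953i) = (-0.05181 + 0.01752i)
|10⟩: (-0.2976 + 0.3265i)(0.9981) = (-0.297 + 0.3259i)
|11⟩: (-0.2976 + 0.3265i)(0.05775 - 0.01953i) = (-0.01081 + 0.02467i)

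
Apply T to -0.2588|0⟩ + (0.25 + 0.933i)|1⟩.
-0.2588|0⟩ + (-0.483 + 0.8365i)|1⟩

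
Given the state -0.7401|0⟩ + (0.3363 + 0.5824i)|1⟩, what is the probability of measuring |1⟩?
0.4523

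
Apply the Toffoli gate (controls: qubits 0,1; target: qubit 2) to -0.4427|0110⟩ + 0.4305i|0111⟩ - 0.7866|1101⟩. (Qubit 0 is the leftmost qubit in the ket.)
-0.4427|0110⟩ + 0.4305i|0111⟩ - 0.7866|1111⟩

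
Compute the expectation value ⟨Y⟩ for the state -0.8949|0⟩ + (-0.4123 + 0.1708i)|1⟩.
-0.3057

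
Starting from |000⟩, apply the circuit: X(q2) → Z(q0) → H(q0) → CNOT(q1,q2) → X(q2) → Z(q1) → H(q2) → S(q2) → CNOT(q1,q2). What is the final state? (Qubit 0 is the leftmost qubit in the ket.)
1/2|000⟩ + (1/2)i|001⟩ + 1/2|100⟩ + (1/2)i|101⟩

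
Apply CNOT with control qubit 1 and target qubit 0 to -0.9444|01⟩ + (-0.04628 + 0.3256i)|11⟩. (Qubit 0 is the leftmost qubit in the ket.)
(-0.04628 + 0.3256i)|01⟩ - 0.9444|11⟩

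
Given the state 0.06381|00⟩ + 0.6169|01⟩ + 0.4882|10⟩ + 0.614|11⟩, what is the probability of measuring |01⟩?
0.3806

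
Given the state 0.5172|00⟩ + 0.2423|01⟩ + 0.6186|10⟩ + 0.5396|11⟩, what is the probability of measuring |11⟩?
0.2912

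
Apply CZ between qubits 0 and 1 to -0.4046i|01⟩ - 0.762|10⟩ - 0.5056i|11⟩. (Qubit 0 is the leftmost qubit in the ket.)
-0.4046i|01⟩ - 0.762|10⟩ + 0.5056i|11⟩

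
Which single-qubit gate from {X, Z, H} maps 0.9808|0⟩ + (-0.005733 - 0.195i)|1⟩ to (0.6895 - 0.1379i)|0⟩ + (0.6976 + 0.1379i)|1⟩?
H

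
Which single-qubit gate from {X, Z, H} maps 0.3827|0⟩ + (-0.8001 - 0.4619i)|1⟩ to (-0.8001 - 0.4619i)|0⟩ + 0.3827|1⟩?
X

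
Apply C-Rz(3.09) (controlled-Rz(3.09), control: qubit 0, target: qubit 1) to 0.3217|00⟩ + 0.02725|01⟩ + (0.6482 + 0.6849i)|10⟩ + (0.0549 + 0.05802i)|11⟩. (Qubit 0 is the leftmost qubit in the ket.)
0.3217|00⟩ + 0.02725|01⟩ + (0.7014 - 0.6303i)|10⟩ + (-0.05658 + 0.05638i)|11⟩

C-Rz(3.09) leaves the control-|0⟩ kets |00⟩, |01⟩ unchanged and applies Rz(3.09) to qubit 1 on the control-|1⟩ pair (|10⟩, |11⟩).
Rz(3.09) = [[e^(−iθ/2), 0], [0, e^(iθ/2)]] with e^(±iθ/2) = cos(θ/2) ± i·sin(θ/2); θ = 3.09, cos(θ/2) ≈ 0.0257935, sin(θ/2) ≈ 0.999667.
With a = amp(|10⟩) = (0.6482 + 0.6849i) and b = amp(|11⟩) = (0.0549 + 0.05802i):
new amp(|10⟩) = (0.0257935 - 0.999667i)·a = (0.7014 - 0.6303i)
new amp(|11⟩) = (0.0257935 + 0.999667i)·b = (-0.05658 + 0.05638i)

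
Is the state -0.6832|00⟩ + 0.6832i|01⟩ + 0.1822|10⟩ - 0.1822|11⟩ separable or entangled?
Entangled

Writing the state as a|00⟩ + b|01⟩ + c|10⟩ + d|11⟩, it is a product state iff ad − bc = 0.
Here (a, b, c, d) = (-0.6832, 0.6832i, 0.1822, -0.1822): ad − bc = (-0.6832)(-0.1822) − (0.6832i)(0.1822) = (0.1245 - 0.1245i) ≠ 0, so the state is entangled.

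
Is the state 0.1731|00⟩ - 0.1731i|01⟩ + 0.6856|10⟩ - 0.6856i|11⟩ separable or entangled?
Separable

Writing the state as a|00⟩ + b|01⟩ + c|10⟩ + d|11⟩, it is a product state iff ad − bc = 0.
Here (a, b, c, d) = (0.1731, -0.1731i, 0.6856, -0.6856i): ad − bc = (0.1731)(-0.6856i) − (-0.1731i)(0.6856) = 0, so the state is separable.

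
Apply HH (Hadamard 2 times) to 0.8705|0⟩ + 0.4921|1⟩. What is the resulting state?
0.8705|0⟩ + 0.4921|1⟩

H² = I, so an even number of Hadamards cancels: H^2 = I and the state is unchanged.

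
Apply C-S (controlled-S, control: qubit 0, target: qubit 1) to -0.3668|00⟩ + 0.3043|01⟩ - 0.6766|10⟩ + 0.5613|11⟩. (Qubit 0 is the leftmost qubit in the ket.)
-0.3668|00⟩ + 0.3043|01⟩ - 0.6766|10⟩ + 0.5613i|11⟩

C-S leaves the control-|0⟩ kets |00⟩, |01⟩ unchanged and applies S to qubit 1 on the control-|1⟩ pair (|10⟩, |11⟩).
S = [[1, 0], [0, i]].
With a = amp(|10⟩) = -0.6766 and b = amp(|11⟩) = 0.5613:
new amp(|10⟩) = (1)·a = -0.6766
new amp(|11⟩) = (i)·b = 0.5613i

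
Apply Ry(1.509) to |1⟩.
-0.6849|0⟩ + 0.7286|1⟩

Ry(1.509) = [[cos(θ/2), −sin(θ/2)], [sin(θ/2), cos(θ/2)]]; θ = 1.509, cos(θ/2) ≈ 0.728614, sin(θ/2) ≈ 0.684924.
With a = amp(|0⟩) = 0 and b = amp(|1⟩) = 1:
new amp(|0⟩) = (0.728614)·a + (-0.684924)·b = -0.6849
new amp(|1⟩) = (0.684924)·a + (0.728614)·b = 0.7286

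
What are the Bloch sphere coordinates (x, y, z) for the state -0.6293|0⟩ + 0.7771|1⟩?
(-0.9781, 0, -0.2079)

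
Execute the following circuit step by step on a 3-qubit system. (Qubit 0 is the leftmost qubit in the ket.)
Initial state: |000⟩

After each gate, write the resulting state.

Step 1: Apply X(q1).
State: |010⟩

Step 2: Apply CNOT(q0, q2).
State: |010⟩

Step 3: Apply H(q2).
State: 1/√2|010⟩ + 1/√2|011⟩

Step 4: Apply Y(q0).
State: (1/√2)i|110⟩ + (1/√2)i|111⟩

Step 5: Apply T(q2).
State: (1/√2)i|110⟩ + (-1/2 + (1/2)i)|111⟩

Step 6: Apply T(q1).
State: (-1/2 + (1/2)i)|110⟩ - 1/√2|111⟩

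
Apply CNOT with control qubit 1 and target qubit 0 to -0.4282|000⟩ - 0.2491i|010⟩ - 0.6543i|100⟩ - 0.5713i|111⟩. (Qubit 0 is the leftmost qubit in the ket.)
-0.4282|000⟩ - 0.5713i|011⟩ - 0.6543i|100⟩ - 0.2491i|110⟩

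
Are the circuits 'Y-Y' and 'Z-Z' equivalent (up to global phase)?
Yes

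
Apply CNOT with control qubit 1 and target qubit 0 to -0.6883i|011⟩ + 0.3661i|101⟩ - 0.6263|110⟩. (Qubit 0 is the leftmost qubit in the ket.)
-0.6263|010⟩ + 0.3661i|101⟩ - 0.6883i|111⟩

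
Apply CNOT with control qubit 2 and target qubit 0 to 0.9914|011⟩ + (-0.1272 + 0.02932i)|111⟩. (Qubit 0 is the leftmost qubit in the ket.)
(-0.1272 + 0.02932i)|011⟩ + 0.9914|111⟩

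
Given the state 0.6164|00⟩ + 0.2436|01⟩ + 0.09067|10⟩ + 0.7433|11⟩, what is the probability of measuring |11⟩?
0.5525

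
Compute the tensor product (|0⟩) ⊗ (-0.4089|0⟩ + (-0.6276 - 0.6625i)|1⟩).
-0.4089|00⟩ + (-0.6276 - 0.6625i)|01⟩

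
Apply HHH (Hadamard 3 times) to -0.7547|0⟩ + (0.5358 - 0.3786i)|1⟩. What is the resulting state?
(-0.1548 - 0.2677i)|0⟩ + (-0.9125 + 0.2677i)|1⟩

H² = I, so H^3 = H: a single Hadamard. With (a, b) = (-0.7547, (0.5358 - 0.3786i)), H gives ((a + b)/√2, (a − b)/√2) = ((-0.1548 - 0.2677i), (-0.9125 + 0.2677i)).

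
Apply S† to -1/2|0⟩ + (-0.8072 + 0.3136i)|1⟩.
-1/2|0⟩ + (0.3136 + 0.8072i)|1⟩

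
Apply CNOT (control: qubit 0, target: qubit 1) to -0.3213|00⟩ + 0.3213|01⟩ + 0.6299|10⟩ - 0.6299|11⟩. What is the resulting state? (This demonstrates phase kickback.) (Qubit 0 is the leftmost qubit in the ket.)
-0.3213|00⟩ + 0.3213|01⟩ - 0.6299|10⟩ + 0.6299|11⟩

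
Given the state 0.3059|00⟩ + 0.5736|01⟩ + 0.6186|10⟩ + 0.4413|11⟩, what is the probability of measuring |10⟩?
0.3827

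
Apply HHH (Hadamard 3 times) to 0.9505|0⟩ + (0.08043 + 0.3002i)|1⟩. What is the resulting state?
(0.729 + 0.2123i)|0⟩ + (0.6152 - 0.2123i)|1⟩

H² = I, so H^3 = H: a single Hadamard. With (a, b) = (0.9505, (0.08043 + 0.3002i)), H gives ((a + b)/√2, (a − b)/√2) = ((0.729 + 0.2123i), (0.6152 - 0.2123i)).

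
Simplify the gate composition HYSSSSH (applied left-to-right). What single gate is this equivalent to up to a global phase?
Y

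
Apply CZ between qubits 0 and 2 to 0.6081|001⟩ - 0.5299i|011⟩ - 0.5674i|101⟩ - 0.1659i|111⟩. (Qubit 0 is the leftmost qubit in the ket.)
0.6081|001⟩ - 0.5299i|011⟩ + 0.5674i|101⟩ + 0.1659i|111⟩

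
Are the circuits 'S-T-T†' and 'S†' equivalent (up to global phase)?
No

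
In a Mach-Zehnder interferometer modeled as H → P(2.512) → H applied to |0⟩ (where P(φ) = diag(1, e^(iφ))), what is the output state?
(0.09587 + 0.2944i)|0⟩ + (0.9041 - 0.2944i)|1⟩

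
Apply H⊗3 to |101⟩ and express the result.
1/√8|000⟩ - 1/√8|001⟩ + 1/√8|010⟩ - 1/√8|011⟩ - 1/√8|100⟩ + 1/√8|101⟩ - 1/√8|110⟩ + 1/√8|111⟩

H⊗3 gives amp(|y⟩) = (1/2√2) Σ_x (−1)^(x·y) amp(|x⟩), where x·y is the number of positions in which both x and y have a 1.
|000⟩: (1)/(2√2) = 1/√8
|001⟩: (-1)/(2√2) = -1/√8
|010⟩: (1)/(2√2) = 1/√8
|011⟩: (-1)/(2√2) = -1/√8
|100⟩: (-1)/(2√2) = -1/√8
|101⟩: (1)/(2√2) = 1/√8
|110⟩: (-1)/(2√2) = -1/√8
|111⟩: (1)/(2√2) = 1/√8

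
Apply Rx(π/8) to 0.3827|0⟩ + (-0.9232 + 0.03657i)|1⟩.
(0.3825 + 0.1801i)|0⟩ + (-0.9055 - 0.03879i)|1⟩

Rx(π/8) = [[cos(θ/2), −i·sin(θ/2)], [−i·sin(θ/2), cos(θ/2)]]; θ = π/8, cos(θ/2) ≈ 0.980785, sin(θ/2) ≈ 0.19509.
With a = amp(|0⟩) = 0.3827 and b = amp(|1⟩) = (-0.9232 + 0.03657i):
new amp(|0⟩) = (0.980785)·a + (-0.19509i)·b = (0.3825 + 0.1801i)
new amp(|1⟩) = (-0.19509i)·a + (0.980785)·b = (-0.9055 - 0.03879i)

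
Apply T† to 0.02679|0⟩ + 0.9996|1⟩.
0.02679|0⟩ + (0.7068 - 0.7068i)|1⟩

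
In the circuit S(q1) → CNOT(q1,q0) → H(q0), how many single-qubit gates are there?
2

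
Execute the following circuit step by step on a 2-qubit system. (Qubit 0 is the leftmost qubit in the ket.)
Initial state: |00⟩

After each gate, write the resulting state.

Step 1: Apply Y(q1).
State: i|01⟩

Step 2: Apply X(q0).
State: i|11⟩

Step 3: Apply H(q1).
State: (1/√2)i|10⟩ - (1/√2)i|11⟩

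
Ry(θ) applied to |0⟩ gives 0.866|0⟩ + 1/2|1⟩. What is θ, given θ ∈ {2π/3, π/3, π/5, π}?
π/3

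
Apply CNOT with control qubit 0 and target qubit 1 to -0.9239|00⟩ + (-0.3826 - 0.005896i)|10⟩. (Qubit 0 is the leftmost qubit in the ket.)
-0.9239|00⟩ + (-0.3826 - 0.005896i)|11⟩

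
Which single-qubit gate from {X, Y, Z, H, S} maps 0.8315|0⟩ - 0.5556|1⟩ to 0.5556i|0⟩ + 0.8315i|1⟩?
Y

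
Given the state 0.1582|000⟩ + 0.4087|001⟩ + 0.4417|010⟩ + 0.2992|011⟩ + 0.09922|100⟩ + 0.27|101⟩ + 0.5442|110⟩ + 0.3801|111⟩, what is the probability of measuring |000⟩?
0.02503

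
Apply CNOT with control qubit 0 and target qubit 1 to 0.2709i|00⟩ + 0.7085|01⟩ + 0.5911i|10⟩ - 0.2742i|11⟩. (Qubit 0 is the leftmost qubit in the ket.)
0.2709i|00⟩ + 0.7085|01⟩ - 0.2742i|10⟩ + 0.5911i|11⟩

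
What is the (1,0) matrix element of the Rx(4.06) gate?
-0.8964i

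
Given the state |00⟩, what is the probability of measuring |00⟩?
1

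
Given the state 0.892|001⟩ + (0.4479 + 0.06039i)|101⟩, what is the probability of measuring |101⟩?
0.2043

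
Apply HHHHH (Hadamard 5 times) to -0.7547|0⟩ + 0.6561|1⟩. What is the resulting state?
-0.06972|0⟩ - 0.9976|1⟩

H² = I, so H^5 = H: a single Hadamard. With (a, b) = (-0.7547, 0.6561), H gives ((a + b)/√2, (a − b)/√2) = (-0.06972, -0.9976).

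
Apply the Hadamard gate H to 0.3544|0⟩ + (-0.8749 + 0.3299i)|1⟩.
(-0.368 + 0.2333i)|0⟩ + (0.8692 - 0.2333i)|1⟩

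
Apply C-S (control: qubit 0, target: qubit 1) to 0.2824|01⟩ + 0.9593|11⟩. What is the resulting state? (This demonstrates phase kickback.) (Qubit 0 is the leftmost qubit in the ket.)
0.2824|01⟩ + 0.9593i|11⟩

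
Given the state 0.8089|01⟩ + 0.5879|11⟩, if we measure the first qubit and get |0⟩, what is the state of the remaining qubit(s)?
|1⟩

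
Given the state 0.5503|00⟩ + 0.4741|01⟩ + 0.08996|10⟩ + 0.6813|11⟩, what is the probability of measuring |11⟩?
0.4642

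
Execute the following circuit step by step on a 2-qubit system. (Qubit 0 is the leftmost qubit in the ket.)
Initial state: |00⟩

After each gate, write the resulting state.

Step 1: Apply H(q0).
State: 1/√2|00⟩ + 1/√2|10⟩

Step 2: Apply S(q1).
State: 1/√2|00⟩ + 1/√2|10⟩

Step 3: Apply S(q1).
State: 1/√2|00⟩ + 1/√2|10⟩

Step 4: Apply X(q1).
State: 1/√2|01⟩ + 1/√2|11⟩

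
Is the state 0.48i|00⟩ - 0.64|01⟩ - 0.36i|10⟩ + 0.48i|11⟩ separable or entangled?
Entangled

Writing the state as a|00⟩ + b|01⟩ + c|10⟩ + d|11⟩, it is a product state iff ad − bc = 0.
Here (a, b, c, d) = (0.48i, -0.64, -0.36i, 0.48i): ad − bc = (0.48i)(0.48i) − (-0.64)(-0.36i) = (-0.2304 - 0.2304i) ≠ 0, so the state is entangled.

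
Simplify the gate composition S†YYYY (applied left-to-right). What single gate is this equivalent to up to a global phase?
S†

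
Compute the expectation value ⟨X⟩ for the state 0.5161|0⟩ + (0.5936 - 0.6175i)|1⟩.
0.6127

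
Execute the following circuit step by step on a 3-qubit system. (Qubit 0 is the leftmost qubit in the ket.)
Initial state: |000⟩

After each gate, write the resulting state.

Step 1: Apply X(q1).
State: |010⟩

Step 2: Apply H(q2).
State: 1/√2|010⟩ + 1/√2|011⟩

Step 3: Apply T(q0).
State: 1/√2|010⟩ + 1/√2|011⟩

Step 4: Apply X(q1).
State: 1/√2|000⟩ + 1/√2|001⟩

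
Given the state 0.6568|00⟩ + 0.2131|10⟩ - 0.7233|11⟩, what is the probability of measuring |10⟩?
0.04541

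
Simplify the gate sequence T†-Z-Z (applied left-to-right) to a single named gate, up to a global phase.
T†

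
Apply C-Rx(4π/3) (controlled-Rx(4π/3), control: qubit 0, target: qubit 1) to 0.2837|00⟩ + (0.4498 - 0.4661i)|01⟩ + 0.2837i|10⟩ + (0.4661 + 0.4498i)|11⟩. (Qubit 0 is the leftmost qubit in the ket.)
0.2837|00⟩ + (0.4498 - 0.4661i)|01⟩ + (0.3895 - 0.5455i)|10⟩ + (0.01264 - 0.2249i)|11⟩

C-Rx(4π/3) leaves the control-|0⟩ kets |00⟩, |01⟩ unchanged and applies Rx(4π/3) to qubit 1 on the control-|1⟩ pair (|10⟩, |11⟩).
Rx(4π/3) = [[cos(θ/2), −i·sin(θ/2)], [−i·sin(θ/2), cos(θ/2)]]; θ = 4π/3, cos(θ/2) ≈ -0.5, sin(θ/2) ≈ 0.866025.
With a = amp(|10⟩) = 0.2837i and b = amp(|11⟩) = (0.4661 + 0.4498i):
new amp(|10⟩) = (-0.5)·a + (-0.866025i)·b = (0.3895 - 0.5455i)
new amp(|11⟩) = (-0.866025i)·a + (-0.5)·b = (0.01264 - 0.2249i)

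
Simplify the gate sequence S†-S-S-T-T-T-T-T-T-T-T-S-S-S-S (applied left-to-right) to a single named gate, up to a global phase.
S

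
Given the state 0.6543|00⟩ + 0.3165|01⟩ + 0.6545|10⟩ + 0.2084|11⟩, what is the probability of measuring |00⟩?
0.4281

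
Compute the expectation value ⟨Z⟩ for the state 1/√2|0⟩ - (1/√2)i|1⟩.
0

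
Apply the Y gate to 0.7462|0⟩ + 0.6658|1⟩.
-0.6658i|0⟩ + 0.7462i|1⟩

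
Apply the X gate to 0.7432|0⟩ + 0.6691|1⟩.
0.6691|0⟩ + 0.7432|1⟩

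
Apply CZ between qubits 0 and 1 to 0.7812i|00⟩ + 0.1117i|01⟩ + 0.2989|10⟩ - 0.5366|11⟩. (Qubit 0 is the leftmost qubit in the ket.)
0.7812i|00⟩ + 0.1117i|01⟩ + 0.2989|10⟩ + 0.5366|11⟩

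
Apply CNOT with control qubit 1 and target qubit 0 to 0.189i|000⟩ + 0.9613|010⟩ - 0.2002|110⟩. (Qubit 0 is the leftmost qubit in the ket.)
0.189i|000⟩ - 0.2002|010⟩ + 0.9613|110⟩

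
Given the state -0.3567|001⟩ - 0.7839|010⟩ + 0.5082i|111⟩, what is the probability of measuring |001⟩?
0.1272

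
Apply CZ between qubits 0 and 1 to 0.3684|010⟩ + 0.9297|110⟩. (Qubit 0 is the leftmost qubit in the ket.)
0.3684|010⟩ - 0.9297|110⟩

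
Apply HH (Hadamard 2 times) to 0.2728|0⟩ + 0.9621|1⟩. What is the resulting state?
0.2728|0⟩ + 0.9621|1⟩

H² = I, so an even number of Hadamards cancels: H^2 = I and the state is unchanged.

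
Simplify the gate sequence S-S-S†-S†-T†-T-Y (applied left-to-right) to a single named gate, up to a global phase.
Y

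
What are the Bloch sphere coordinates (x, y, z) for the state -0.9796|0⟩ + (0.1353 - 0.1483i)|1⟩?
(-0.2651, 0.2905, 0.9193)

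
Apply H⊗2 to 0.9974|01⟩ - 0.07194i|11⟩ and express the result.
(0.4987 - 0.03597i)|00⟩ + (-0.4987 + 0.03597i)|01⟩ + (0.4987 + 0.03597i)|10⟩ + (-0.4987 - 0.03597i)|11⟩

H⊗2 gives amp(|y⟩) = (1/2) Σ_x (−1)^(x·y) amp(|x⟩), where x·y is the number of positions in which both x and y have a 1.
|00⟩: (0.9974 - 0.07194i)/2 = (0.4987 - 0.03597i)
|01⟩: (-0.9974 + 0.07194i)/2 = (-0.4987 + 0.03597i)
|10⟩: (0.9974 + 0.07194i)/2 = (0.4987 + 0.03597i)
|11⟩: (-0.9974 - 0.07194i)/2 = (-0.4987 - 0.03597i)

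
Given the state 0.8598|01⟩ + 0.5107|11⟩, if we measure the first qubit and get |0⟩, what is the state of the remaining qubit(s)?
|1⟩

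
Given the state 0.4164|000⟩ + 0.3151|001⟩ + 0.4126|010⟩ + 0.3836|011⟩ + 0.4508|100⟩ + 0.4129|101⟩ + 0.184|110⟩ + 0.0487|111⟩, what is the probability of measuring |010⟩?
0.1702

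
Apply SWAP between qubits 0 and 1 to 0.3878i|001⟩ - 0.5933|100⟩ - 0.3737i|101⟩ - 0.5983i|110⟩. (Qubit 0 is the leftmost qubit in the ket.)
0.3878i|001⟩ - 0.5933|010⟩ - 0.3737i|011⟩ - 0.5983i|110⟩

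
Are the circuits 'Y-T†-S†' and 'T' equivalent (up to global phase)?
No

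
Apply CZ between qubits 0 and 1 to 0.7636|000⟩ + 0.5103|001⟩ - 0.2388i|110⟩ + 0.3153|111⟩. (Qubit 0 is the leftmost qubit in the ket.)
0.7636|000⟩ + 0.5103|001⟩ + 0.2388i|110⟩ - 0.3153|111⟩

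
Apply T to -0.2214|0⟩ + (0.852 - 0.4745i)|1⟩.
-0.2214|0⟩ + (0.938 + 0.2669i)|1⟩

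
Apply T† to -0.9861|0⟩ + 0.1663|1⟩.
-0.9861|0⟩ + (0.1176 - 0.1176i)|1⟩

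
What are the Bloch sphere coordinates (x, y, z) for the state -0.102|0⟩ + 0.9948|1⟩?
(-0.2029, 0, -0.9792)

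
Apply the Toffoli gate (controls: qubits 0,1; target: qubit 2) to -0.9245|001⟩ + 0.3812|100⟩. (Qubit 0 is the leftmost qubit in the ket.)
-0.9245|001⟩ + 0.3812|100⟩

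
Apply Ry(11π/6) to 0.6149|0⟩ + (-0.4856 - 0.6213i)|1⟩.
(-0.4683 + 0.1608i)|0⟩ + (0.6282 + 0.6001i)|1⟩

Ry(11π/6) = [[cos(θ/2), −sin(θ/2)], [sin(θ/2), cos(θ/2)]]; θ = 11π/6, cos(θ/2) ≈ -0.965926, sin(θ/2) ≈ 0.258819.
With a = amp(|0⟩) = 0.6149 and b = amp(|1⟩) = (-0.4856 - 0.6213i):
new amp(|0⟩) = (-0.965926)·a + (-0.258819)·b = (-0.4683 + 0.1608i)
new amp(|1⟩) = (0.258819)·a + (-0.965926)·b = (0.6282 + 0.6001i)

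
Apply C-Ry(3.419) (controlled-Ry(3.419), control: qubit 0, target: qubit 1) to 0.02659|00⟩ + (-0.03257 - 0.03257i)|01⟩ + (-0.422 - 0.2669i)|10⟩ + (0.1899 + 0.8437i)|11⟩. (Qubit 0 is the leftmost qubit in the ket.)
0.02659|00⟩ + (-0.03257 - 0.03257i)|01⟩ + (-0.1297 - 0.7987i)|10⟩ + (-0.4442 - 0.381i)|11⟩

C-Ry(3.419) leaves the control-|0⟩ kets |00⟩, |01⟩ unchanged and applies Ry(3.419) to qubit 1 on the control-|1⟩ pair (|10⟩, |11⟩).
Ry(3.419) = [[cos(θ/2), −sin(θ/2)], [sin(θ/2), cos(θ/2)]]; θ = 3.419, cos(θ/2) ≈ -0.138259, sin(θ/2) ≈ 0.990396.
With a = amp(|10⟩) = (-0.422 - 0.2669i) and b = amp(|11⟩) = (0.1899 + 0.8437i):
new amp(|10⟩) = (-0.138259)·a + (-0.990396)·b = (-0.1297 - 0.7987i)
new amp(|11⟩) = (0.990396)·a + (-0.138259)·b = (-0.4442 - 0.381i)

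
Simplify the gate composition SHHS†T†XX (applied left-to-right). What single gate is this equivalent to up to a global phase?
T†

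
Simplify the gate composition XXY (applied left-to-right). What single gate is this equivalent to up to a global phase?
Y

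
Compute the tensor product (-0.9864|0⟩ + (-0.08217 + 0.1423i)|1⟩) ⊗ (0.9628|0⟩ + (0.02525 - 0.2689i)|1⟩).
-0.9497|00⟩ + (-0.02491 + 0.2652i)|01⟩ + (-0.07911 + 0.137i)|10⟩ + (0.03619 + 0.02569i)|11⟩

amp(|b₁b₂…⟩) = product of the factor amplitudes for bits b₁, b₂, …; only kets whose every factor amplitude is nonzero survive.
|00⟩: (-0.9864)(0.9628) = -0.9497
|01⟩: (-0.9864)(0.02525 - 0.2689i) = (-0.02491 + 0.2652i)
|10⟩: (-0.08217 + 0.1423i)(0.9628) = (-0.07911 + 0.137i)
|11⟩: (-0.08217 + 0.1423i)(0.02525 - 0.2689i) = (0.03619 + 0.02569i)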